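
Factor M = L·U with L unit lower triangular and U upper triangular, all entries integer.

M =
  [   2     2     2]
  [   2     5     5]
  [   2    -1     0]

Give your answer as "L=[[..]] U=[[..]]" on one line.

  r1 -= 1·r0 → [0,3,3]
  r2 -= 1·r0 → [0,-3,-2]
  r2 -= -1·r1 → [0,0,1]

L=[[1,0,0],[1,1,0],[1,-1,1]] U=[[2,2,2],[0,3,3],[0,0,1]]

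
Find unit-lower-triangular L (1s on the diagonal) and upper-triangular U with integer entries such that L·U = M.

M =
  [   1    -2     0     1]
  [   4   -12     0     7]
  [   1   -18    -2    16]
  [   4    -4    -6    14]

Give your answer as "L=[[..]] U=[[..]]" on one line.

L=[[1,0,0,0],[4,1,0,0],[1,4,1,0],[4,-1,3,1]] U=[[1,-2,0,1],[0,-4,0,3],[0,0,-2,3],[0,0,0,4]]

  R1 -= 4·R0 → [0,-4,0,3]
  R2 -= 1·R0 → [0,-16,-2,15]
  R3 -= 4·R0 → [0,4,-6,10]
  R2 -= 4·R1 → [0,0,-2,3]
  R3 -= -1·R1 → [0,0,-6,13]
  R3 -= 3·R2 → [0,0,0,4]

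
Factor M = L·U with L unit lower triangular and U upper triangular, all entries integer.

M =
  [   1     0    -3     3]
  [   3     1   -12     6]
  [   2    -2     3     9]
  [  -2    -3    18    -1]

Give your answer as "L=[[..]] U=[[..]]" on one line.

L=[[1,0,0,0],[3,1,0,0],[2,-2,1,0],[-2,-3,1,1]] U=[[1,0,-3,3],[0,1,-3,-3],[0,0,3,-3],[0,0,0,-1]]

  row1 -= 3·row0 → [0,1,-3,-3]
  row2 -= 2·row0 → [0,-2,9,3]
  row3 -= -2·row0 → [0,-3,12,5]
  row2 -= -2·row1 → [0,0,3,-3]
  row3 -= -3·row1 → [0,0,3,-4]
  row3 -= 1·row2 → [0,0,0,-1]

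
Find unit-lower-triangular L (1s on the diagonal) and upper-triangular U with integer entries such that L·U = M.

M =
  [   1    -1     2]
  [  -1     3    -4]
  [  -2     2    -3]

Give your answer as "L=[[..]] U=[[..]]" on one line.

L=[[1,0,0],[-1,1,0],[-2,0,1]] U=[[1,-1,2],[0,2,-2],[0,0,1]]

  r1 -= -1·r0 → [0,2,-2]
  r2 -= -2·r0 → [0,0,1]
  r2 -= 0·r1 → [0,0,1]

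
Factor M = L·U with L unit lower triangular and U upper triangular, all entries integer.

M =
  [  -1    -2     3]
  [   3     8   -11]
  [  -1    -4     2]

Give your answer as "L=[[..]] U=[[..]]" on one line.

  R1 -= -3·R0 → [0,2,-2]
  R2 -= 1·R0 → [0,-2,-1]
  R2 -= -1·R1 → [0,0,-3]

L=[[1,0,0],[-3,1,0],[1,-1,1]] U=[[-1,-2,3],[0,2,-2],[0,0,-3]]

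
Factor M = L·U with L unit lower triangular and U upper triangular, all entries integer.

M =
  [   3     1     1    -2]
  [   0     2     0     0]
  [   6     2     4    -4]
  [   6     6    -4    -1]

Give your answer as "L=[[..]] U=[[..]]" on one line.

  R1 -= 0·R0 → [0,2,0,0]
  R2 -= 2·R0 → [0,0,2,0]
  R3 -= 2·R0 → [0,4,-6,3]
  R2 -= 0·R1 → [0,0,2,0]
  R3 -= 2·R1 → [0,0,-6,3]
  R3 -= -3·R2 → [0,0,0,3]

L=[[1,0,0,0],[0,1,0,0],[2,0,1,0],[2,2,-3,1]] U=[[3,1,1,-2],[0,2,0,0],[0,0,2,0],[0,0,0,3]]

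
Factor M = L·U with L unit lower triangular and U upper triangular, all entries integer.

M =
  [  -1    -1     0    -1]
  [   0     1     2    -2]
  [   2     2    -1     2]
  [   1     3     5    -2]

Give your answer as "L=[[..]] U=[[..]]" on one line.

L=[[1,0,0,0],[0,1,0,0],[-2,0,1,0],[-1,2,-1,1]] U=[[-1,-1,0,-1],[0,1,2,-2],[0,0,-1,0],[0,0,0,1]]

  r1 -= 0·r0 → [0,1,2,-2]
  r2 -= -2·r0 → [0,0,-1,0]
  r3 -= -1·r0 → [0,2,5,-3]
  r2 -= 0·r1 → [0,0,-1,0]
  r3 -= 2·r1 → [0,0,1,1]
  r3 -= -1·r2 → [0,0,0,1]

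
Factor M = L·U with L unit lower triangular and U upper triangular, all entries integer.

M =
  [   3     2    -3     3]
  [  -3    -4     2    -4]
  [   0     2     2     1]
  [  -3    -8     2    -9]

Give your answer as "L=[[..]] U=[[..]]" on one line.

  R1 -= -1·R0 → [0,-2,-1,-1]
  R2 -= 0·R0 → [0,2,2,1]
  R3 -= -1·R0 → [0,-6,-1,-6]
  R2 -= -1·R1 → [0,0,1,0]
  R3 -= 3·R1 → [0,0,2,-3]
  R3 -= 2·R2 → [0,0,0,-3]

L=[[1,0,0,0],[-1,1,0,0],[0,-1,1,0],[-1,3,2,1]] U=[[3,2,-3,3],[0,-2,-1,-1],[0,0,1,0],[0,0,0,-3]]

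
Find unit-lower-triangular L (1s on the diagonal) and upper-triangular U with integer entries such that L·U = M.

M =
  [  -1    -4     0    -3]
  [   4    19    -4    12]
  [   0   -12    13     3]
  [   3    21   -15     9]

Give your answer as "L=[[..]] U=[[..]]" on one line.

  row1 -= -4·row0 → [0,3,-4,0]
  row2 -= 0·row0 → [0,-12,13,3]
  row3 -= -3·row0 → [0,9,-15,0]
  row2 -= -4·row1 → [0,0,-3,3]
  row3 -= 3·row1 → [0,0,-3,0]
  row3 -= 1·row2 → [0,0,0,-3]

L=[[1,0,0,0],[-4,1,0,0],[0,-4,1,0],[-3,3,1,1]] U=[[-1,-4,0,-3],[0,3,-4,0],[0,0,-3,3],[0,0,0,-3]]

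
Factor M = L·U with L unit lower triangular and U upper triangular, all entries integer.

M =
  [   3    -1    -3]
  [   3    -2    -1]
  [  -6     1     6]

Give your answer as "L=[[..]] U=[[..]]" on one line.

L=[[1,0,0],[1,1,0],[-2,1,1]] U=[[3,-1,-3],[0,-1,2],[0,0,-2]]

  row1 -= 1·row0 → [0,-1,2]
  row2 -= -2·row0 → [0,-1,0]
  row2 -= 1·row1 → [0,0,-2]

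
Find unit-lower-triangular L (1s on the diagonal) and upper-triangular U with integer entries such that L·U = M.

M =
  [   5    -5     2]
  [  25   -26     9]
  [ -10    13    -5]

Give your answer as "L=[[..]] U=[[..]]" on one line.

L=[[1,0,0],[5,1,0],[-2,-3,1]] U=[[5,-5,2],[0,-1,-1],[0,0,-4]]

  row1 -= 5·row0 → [0,-1,-1]
  row2 -= -2·row0 → [0,3,-1]
  row2 -= -3·row1 → [0,0,-4]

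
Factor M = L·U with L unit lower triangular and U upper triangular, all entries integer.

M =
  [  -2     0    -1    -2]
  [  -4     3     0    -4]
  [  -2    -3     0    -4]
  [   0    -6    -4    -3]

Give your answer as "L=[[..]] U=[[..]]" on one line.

L=[[1,0,0,0],[2,1,0,0],[1,-1,1,0],[0,-2,0,1]] U=[[-2,0,-1,-2],[0,3,2,0],[0,0,3,-2],[0,0,0,-3]]

  R1 -= 2·R0 → [0,3,2,0]
  R2 -= 1·R0 → [0,-3,1,-2]
  R3 -= 0·R0 → [0,-6,-4,-3]
  R2 -= -1·R1 → [0,0,3,-2]
  R3 -= -2·R1 → [0,0,0,-3]
  R3 -= 0·R2 → [0,0,0,-3]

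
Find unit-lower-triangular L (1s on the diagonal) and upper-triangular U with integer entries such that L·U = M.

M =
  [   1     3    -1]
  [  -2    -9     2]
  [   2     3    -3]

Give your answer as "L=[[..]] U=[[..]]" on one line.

L=[[1,0,0],[-2,1,0],[2,1,1]] U=[[1,3,-1],[0,-3,0],[0,0,-1]]

  row1 -= -2·row0 → [0,-3,0]
  row2 -= 2·row0 → [0,-3,-1]
  row2 -= 1·row1 → [0,0,-1]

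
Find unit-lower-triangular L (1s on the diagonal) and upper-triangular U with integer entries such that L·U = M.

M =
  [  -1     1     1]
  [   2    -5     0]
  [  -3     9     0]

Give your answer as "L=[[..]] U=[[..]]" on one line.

  R1 -= -2·R0 → [0,-3,2]
  R2 -= 3·R0 → [0,6,-3]
  R2 -= -2·R1 → [0,0,1]

L=[[1,0,0],[-2,1,0],[3,-2,1]] U=[[-1,1,1],[0,-3,2],[0,0,1]]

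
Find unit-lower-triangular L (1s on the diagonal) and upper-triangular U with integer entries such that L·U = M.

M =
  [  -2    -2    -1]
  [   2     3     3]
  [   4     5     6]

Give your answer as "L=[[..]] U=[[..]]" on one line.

L=[[1,0,0],[-1,1,0],[-2,1,1]] U=[[-2,-2,-1],[0,1,2],[0,0,2]]

  R1 -= -1·R0 → [0,1,2]
  R2 -= -2·R0 → [0,1,4]
  R2 -= 1·R1 → [0,0,2]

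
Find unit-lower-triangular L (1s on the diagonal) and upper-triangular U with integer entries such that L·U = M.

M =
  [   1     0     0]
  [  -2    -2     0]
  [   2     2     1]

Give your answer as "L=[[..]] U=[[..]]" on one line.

L=[[1,0,0],[-2,1,0],[2,-1,1]] U=[[1,0,0],[0,-2,0],[0,0,1]]

  R1 -= -2·R0 → [0,-2,0]
  R2 -= 2·R0 → [0,2,1]
  R2 -= -1·R1 → [0,0,1]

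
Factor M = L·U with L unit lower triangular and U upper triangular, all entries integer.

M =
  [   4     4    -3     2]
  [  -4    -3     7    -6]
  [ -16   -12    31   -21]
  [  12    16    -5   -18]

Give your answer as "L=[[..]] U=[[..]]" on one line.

L=[[1,0,0,0],[-1,1,0,0],[-4,4,1,0],[3,4,-4,1]] U=[[4,4,-3,2],[0,1,4,-4],[0,0,3,3],[0,0,0,4]]

  r1 -= -1·r0 → [0,1,4,-4]
  r2 -= -4·r0 → [0,4,19,-13]
  r3 -= 3·r0 → [0,4,4,-24]
  r2 -= 4·r1 → [0,0,3,3]
  r3 -= 4·r1 → [0,0,-12,-8]
  r3 -= -4·r2 → [0,0,0,4]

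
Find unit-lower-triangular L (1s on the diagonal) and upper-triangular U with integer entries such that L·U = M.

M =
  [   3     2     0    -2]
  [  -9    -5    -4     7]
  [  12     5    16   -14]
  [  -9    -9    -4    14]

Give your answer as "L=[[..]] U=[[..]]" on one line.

L=[[1,0,0,0],[-3,1,0,0],[4,-3,1,0],[-3,-3,-4,1]] U=[[3,2,0,-2],[0,1,-4,1],[0,0,4,-3],[0,0,0,-1]]

  row1 -= -3·row0 → [0,1,-4,1]
  row2 -= 4·row0 → [0,-3,16,-6]
  row3 -= -3·row0 → [0,-3,-4,8]
  row2 -= -3·row1 → [0,0,4,-3]
  row3 -= -3·row1 → [0,0,-16,11]
  row3 -= -4·row2 → [0,0,0,-1]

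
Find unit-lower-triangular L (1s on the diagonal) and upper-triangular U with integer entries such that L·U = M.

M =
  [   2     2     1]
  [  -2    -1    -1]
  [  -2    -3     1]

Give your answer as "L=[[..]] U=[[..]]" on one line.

L=[[1,0,0],[-1,1,0],[-1,-1,1]] U=[[2,2,1],[0,1,0],[0,0,2]]

  r1 -= -1·r0 → [0,1,0]
  r2 -= -1·r0 → [0,-1,2]
  r2 -= -1·r1 → [0,0,2]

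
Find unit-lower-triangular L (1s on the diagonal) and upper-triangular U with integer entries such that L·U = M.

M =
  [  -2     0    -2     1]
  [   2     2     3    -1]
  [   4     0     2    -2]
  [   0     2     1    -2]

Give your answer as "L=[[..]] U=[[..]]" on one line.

  R1 -= -1·R0 → [0,2,1,0]
  R2 -= -2·R0 → [0,0,-2,0]
  R3 -= 0·R0 → [0,2,1,-2]
  R2 -= 0·R1 → [0,0,-2,0]
  R3 -= 1·R1 → [0,0,0,-2]
  R3 -= 0·R2 → [0,0,0,-2]

L=[[1,0,0,0],[-1,1,0,0],[-2,0,1,0],[0,1,0,1]] U=[[-2,0,-2,1],[0,2,1,0],[0,0,-2,0],[0,0,0,-2]]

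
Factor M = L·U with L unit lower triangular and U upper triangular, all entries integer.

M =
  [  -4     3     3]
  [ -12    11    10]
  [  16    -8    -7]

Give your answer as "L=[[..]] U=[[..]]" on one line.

L=[[1,0,0],[3,1,0],[-4,2,1]] U=[[-4,3,3],[0,2,1],[0,0,3]]

  row1 -= 3·row0 → [0,2,1]
  row2 -= -4·row0 → [0,4,5]
  row2 -= 2·row1 → [0,0,3]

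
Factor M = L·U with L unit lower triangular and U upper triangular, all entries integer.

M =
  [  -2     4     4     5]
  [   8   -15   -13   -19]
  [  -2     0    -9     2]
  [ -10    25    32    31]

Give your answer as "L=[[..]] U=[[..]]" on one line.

L=[[1,0,0,0],[-4,1,0,0],[1,-4,1,0],[5,5,3,1]] U=[[-2,4,4,5],[0,1,3,1],[0,0,-1,1],[0,0,0,-2]]

  R1 -= -4·R0 → [0,1,3,1]
  R2 -= 1·R0 → [0,-4,-13,-3]
  R3 -= 5·R0 → [0,5,12,6]
  R2 -= -4·R1 → [0,0,-1,1]
  R3 -= 5·R1 → [0,0,-3,1]
  R3 -= 3·R2 → [0,0,0,-2]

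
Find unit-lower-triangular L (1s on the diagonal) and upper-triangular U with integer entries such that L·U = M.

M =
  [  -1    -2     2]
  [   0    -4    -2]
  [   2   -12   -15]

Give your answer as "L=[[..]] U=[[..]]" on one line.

L=[[1,0,0],[0,1,0],[-2,4,1]] U=[[-1,-2,2],[0,-4,-2],[0,0,-3]]

  r1 -= 0·r0 → [0,-4,-2]
  r2 -= -2·r0 → [0,-16,-11]
  r2 -= 4·r1 → [0,0,-3]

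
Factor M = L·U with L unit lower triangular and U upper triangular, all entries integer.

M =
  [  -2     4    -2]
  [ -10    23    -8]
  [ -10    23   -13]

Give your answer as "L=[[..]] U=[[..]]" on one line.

L=[[1,0,0],[5,1,0],[5,1,1]] U=[[-2,4,-2],[0,3,2],[0,0,-5]]

  R1 -= 5·R0 → [0,3,2]
  R2 -= 5·R0 → [0,3,-3]
  R2 -= 1·R1 → [0,0,-5]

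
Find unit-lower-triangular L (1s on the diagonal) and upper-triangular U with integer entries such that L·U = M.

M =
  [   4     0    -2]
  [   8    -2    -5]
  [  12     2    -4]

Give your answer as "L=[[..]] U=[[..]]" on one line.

  R1 -= 2·R0 → [0,-2,-1]
  R2 -= 3·R0 → [0,2,2]
  R2 -= -1·R1 → [0,0,1]

L=[[1,0,0],[2,1,0],[3,-1,1]] U=[[4,0,-2],[0,-2,-1],[0,0,1]]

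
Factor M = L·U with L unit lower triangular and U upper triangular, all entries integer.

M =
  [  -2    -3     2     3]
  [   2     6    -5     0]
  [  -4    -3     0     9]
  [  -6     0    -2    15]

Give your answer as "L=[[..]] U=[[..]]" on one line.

  r1 -= -1·r0 → [0,3,-3,3]
  r2 -= 2·r0 → [0,3,-4,3]
  r3 -= 3·r0 → [0,9,-8,6]
  r2 -= 1·r1 → [0,0,-1,0]
  r3 -= 3·r1 → [0,0,1,-3]
  r3 -= -1·r2 → [0,0,0,-3]

L=[[1,0,0,0],[-1,1,0,0],[2,1,1,0],[3,3,-1,1]] U=[[-2,-3,2,3],[0,3,-3,3],[0,0,-1,0],[0,0,0,-3]]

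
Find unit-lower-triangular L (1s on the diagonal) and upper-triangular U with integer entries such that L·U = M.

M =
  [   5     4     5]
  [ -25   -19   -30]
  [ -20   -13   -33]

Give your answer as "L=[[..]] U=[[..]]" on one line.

L=[[1,0,0],[-5,1,0],[-4,3,1]] U=[[5,4,5],[0,1,-5],[0,0,2]]

  R1 -= -5·R0 → [0,1,-5]
  R2 -= -4·R0 → [0,3,-13]
  R2 -= 3·R1 → [0,0,2]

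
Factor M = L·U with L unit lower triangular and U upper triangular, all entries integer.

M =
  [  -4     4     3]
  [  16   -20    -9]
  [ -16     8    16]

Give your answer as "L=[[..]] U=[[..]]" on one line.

  R1 -= -4·R0 → [0,-4,3]
  R2 -= 4·R0 → [0,-8,4]
  R2 -= 2·R1 → [0,0,-2]

L=[[1,0,0],[-4,1,0],[4,2,1]] U=[[-4,4,3],[0,-4,3],[0,0,-2]]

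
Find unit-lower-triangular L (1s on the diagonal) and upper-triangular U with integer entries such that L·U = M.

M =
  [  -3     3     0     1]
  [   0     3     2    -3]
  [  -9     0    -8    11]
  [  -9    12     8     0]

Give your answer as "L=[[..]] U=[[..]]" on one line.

L=[[1,0,0,0],[0,1,0,0],[3,-3,1,0],[3,1,-3,1]] U=[[-3,3,0,1],[0,3,2,-3],[0,0,-2,-1],[0,0,0,-3]]

  row1 -= 0·row0 → [0,3,2,-3]
  row2 -= 3·row0 → [0,-9,-8,8]
  row3 -= 3·row0 → [0,3,8,-3]
  row2 -= -3·row1 → [0,0,-2,-1]
  row3 -= 1·row1 → [0,0,6,0]
  row3 -= -3·row2 → [0,0,0,-3]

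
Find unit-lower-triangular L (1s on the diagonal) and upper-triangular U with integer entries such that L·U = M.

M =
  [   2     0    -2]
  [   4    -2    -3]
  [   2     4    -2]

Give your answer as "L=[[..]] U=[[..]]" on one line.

  R1 -= 2·R0 → [0,-2,1]
  R2 -= 1·R0 → [0,4,0]
  R2 -= -2·R1 → [0,0,2]

L=[[1,0,0],[2,1,0],[1,-2,1]] U=[[2,0,-2],[0,-2,1],[0,0,2]]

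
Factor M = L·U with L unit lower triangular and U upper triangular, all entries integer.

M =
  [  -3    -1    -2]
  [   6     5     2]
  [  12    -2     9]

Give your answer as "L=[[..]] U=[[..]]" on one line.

L=[[1,0,0],[-2,1,0],[-4,-2,1]] U=[[-3,-1,-2],[0,3,-2],[0,0,-3]]

  r1 -= -2·r0 → [0,3,-2]
  r2 -= -4·r0 → [0,-6,1]
  r2 -= -2·r1 → [0,0,-3]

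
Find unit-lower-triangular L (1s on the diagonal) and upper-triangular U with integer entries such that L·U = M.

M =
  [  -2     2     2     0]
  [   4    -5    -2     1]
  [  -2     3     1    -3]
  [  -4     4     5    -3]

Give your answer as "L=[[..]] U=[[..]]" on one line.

L=[[1,0,0,0],[-2,1,0,0],[1,-1,1,0],[2,0,1,1]] U=[[-2,2,2,0],[0,-1,2,1],[0,0,1,-2],[0,0,0,-1]]

  R1 -= -2·R0 → [0,-1,2,1]
  R2 -= 1·R0 → [0,1,-1,-3]
  R3 -= 2·R0 → [0,0,1,-3]
  R2 -= -1·R1 → [0,0,1,-2]
  R3 -= 0·R1 → [0,0,1,-3]
  R3 -= 1·R2 → [0,0,0,-1]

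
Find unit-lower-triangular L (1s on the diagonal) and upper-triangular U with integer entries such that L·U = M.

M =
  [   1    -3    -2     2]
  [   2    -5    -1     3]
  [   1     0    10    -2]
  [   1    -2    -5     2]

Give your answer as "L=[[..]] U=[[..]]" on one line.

  R1 -= 2·R0 → [0,1,3,-1]
  R2 -= 1·R0 → [0,3,12,-4]
  R3 -= 1·R0 → [0,1,-3,0]
  R2 -= 3·R1 → [0,0,3,-1]
  R3 -= 1·R1 → [0,0,-6,1]
  R3 -= -2·R2 → [0,0,0,-1]

L=[[1,0,0,0],[2,1,0,0],[1,3,1,0],[1,1,-2,1]] U=[[1,-3,-2,2],[0,1,3,-1],[0,0,3,-1],[0,0,0,-1]]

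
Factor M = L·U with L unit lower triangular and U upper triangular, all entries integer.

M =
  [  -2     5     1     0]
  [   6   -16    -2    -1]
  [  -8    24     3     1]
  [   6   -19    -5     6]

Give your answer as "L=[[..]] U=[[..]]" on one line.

  r1 -= -3·r0 → [0,-1,1,-1]
  r2 -= 4·r0 → [0,4,-1,1]
  r3 -= -3·r0 → [0,-4,-2,6]
  r2 -= -4·r1 → [0,0,3,-3]
  r3 -= 4·r1 → [0,0,-6,10]
  r3 -= -2·r2 → [0,0,0,4]

L=[[1,0,0,0],[-3,1,0,0],[4,-4,1,0],[-3,4,-2,1]] U=[[-2,5,1,0],[0,-1,1,-1],[0,0,3,-3],[0,0,0,4]]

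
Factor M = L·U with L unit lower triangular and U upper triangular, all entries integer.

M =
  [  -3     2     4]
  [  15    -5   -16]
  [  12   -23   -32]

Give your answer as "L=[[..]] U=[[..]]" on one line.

L=[[1,0,0],[-5,1,0],[-4,-3,1]] U=[[-3,2,4],[0,5,4],[0,0,-4]]

  row1 -= -5·row0 → [0,5,4]
  row2 -= -4·row0 → [0,-15,-16]
  row2 -= -3·row1 → [0,0,-4]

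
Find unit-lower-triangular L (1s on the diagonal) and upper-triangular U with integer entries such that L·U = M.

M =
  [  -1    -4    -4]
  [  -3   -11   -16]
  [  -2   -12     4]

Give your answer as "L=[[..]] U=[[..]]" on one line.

L=[[1,0,0],[3,1,0],[2,-4,1]] U=[[-1,-4,-4],[0,1,-4],[0,0,-4]]

  R1 -= 3·R0 → [0,1,-4]
  R2 -= 2·R0 → [0,-4,12]
  R2 -= -4·R1 → [0,0,-4]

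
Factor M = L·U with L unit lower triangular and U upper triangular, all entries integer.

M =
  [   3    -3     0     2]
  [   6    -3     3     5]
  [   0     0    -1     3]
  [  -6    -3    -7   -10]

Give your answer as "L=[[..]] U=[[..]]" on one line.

L=[[1,0,0,0],[2,1,0,0],[0,0,1,0],[-2,-3,-2,1]] U=[[3,-3,0,2],[0,3,3,1],[0,0,-1,3],[0,0,0,3]]

  R1 -= 2·R0 → [0,3,3,1]
  R2 -= 0·R0 → [0,0,-1,3]
  R3 -= -2·R0 → [0,-9,-7,-6]
  R2 -= 0·R1 → [0,0,-1,3]
  R3 -= -3·R1 → [0,0,2,-3]
  R3 -= -2·R2 → [0,0,0,3]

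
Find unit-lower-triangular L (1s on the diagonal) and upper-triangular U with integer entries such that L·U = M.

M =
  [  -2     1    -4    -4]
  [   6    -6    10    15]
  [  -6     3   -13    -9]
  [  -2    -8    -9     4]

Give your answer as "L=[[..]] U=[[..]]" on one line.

  r1 -= -3·r0 → [0,-3,-2,3]
  r2 -= 3·r0 → [0,0,-1,3]
  r3 -= 1·r0 → [0,-9,-5,8]
  r2 -= 0·r1 → [0,0,-1,3]
  r3 -= 3·r1 → [0,0,1,-1]
  r3 -= -1·r2 → [0,0,0,2]

L=[[1,0,0,0],[-3,1,0,0],[3,0,1,0],[1,3,-1,1]] U=[[-2,1,-4,-4],[0,-3,-2,3],[0,0,-1,3],[0,0,0,2]]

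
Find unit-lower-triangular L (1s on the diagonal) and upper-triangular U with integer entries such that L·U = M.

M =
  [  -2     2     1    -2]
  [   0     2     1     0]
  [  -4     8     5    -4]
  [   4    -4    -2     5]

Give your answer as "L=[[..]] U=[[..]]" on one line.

L=[[1,0,0,0],[0,1,0,0],[2,2,1,0],[-2,0,0,1]] U=[[-2,2,1,-2],[0,2,1,0],[0,0,1,0],[0,0,0,1]]

  R1 -= 0·R0 → [0,2,1,0]
  R2 -= 2·R0 → [0,4,3,0]
  R3 -= -2·R0 → [0,0,0,1]
  R2 -= 2·R1 → [0,0,1,0]
  R3 -= 0·R1 → [0,0,0,1]
  R3 -= 0·R2 → [0,0,0,1]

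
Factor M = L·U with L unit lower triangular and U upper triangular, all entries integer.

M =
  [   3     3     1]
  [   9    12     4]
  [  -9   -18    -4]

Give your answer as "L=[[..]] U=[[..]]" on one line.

  r1 -= 3·r0 → [0,3,1]
  r2 -= -3·r0 → [0,-9,-1]
  r2 -= -3·r1 → [0,0,2]

L=[[1,0,0],[3,1,0],[-3,-3,1]] U=[[3,3,1],[0,3,1],[0,0,2]]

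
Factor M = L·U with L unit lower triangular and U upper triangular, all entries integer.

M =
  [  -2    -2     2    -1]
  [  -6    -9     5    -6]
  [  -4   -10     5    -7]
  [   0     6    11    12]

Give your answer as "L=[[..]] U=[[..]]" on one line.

  r1 -= 3·r0 → [0,-3,-1,-3]
  r2 -= 2·r0 → [0,-6,1,-5]
  r3 -= 0·r0 → [0,6,11,12]
  r2 -= 2·r1 → [0,0,3,1]
  r3 -= -2·r1 → [0,0,9,6]
  r3 -= 3·r2 → [0,0,0,3]

L=[[1,0,0,0],[3,1,0,0],[2,2,1,0],[0,-2,3,1]] U=[[-2,-2,2,-1],[0,-3,-1,-3],[0,0,3,1],[0,0,0,3]]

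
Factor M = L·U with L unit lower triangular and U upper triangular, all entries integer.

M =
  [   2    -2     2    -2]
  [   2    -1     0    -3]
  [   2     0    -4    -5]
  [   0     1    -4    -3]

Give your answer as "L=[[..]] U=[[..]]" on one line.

L=[[1,0,0,0],[1,1,0,0],[1,2,1,0],[0,1,1,1]] U=[[2,-2,2,-2],[0,1,-2,-1],[0,0,-2,-1],[0,0,0,-1]]

  row1 -= 1·row0 → [0,1,-2,-1]
  row2 -= 1·row0 → [0,2,-6,-3]
  row3 -= 0·row0 → [0,1,-4,-3]
  row2 -= 2·row1 → [0,0,-2,-1]
  row3 -= 1·row1 → [0,0,-2,-2]
  row3 -= 1·row2 → [0,0,0,-1]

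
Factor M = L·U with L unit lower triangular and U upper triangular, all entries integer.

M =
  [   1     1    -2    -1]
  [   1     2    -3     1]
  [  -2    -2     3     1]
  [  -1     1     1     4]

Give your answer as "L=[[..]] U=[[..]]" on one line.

L=[[1,0,0,0],[1,1,0,0],[-2,0,1,0],[-1,2,-1,1]] U=[[1,1,-2,-1],[0,1,-1,2],[0,0,-1,-1],[0,0,0,-2]]

  R1 -= 1·R0 → [0,1,-1,2]
  R2 -= -2·R0 → [0,0,-1,-1]
  R3 -= -1·R0 → [0,2,-1,3]
  R2 -= 0·R1 → [0,0,-1,-1]
  R3 -= 2·R1 → [0,0,1,-1]
  R3 -= -1·R2 → [0,0,0,-2]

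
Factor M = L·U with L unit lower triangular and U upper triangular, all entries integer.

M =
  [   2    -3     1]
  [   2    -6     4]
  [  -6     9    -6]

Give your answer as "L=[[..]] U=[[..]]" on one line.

L=[[1,0,0],[1,1,0],[-3,0,1]] U=[[2,-3,1],[0,-3,3],[0,0,-3]]

  r1 -= 1·r0 → [0,-3,3]
  r2 -= -3·r0 → [0,0,-3]
  r2 -= 0·r1 → [0,0,-3]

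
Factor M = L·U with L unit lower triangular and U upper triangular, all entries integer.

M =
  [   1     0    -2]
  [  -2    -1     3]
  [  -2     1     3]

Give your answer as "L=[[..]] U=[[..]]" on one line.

  r1 -= -2·r0 → [0,-1,-1]
  r2 -= -2·r0 → [0,1,-1]
  r2 -= -1·r1 → [0,0,-2]

L=[[1,0,0],[-2,1,0],[-2,-1,1]] U=[[1,0,-2],[0,-1,-1],[0,0,-2]]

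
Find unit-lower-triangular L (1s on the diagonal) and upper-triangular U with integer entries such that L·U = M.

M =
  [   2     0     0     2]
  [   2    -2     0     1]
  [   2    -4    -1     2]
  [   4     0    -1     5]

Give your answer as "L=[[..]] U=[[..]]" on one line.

L=[[1,0,0,0],[1,1,0,0],[1,2,1,0],[2,0,1,1]] U=[[2,0,0,2],[0,-2,0,-1],[0,0,-1,2],[0,0,0,-1]]

  r1 -= 1·r0 → [0,-2,0,-1]
  r2 -= 1·r0 → [0,-4,-1,0]
  r3 -= 2·r0 → [0,0,-1,1]
  r2 -= 2·r1 → [0,0,-1,2]
  r3 -= 0·r1 → [0,0,-1,1]
  r3 -= 1·r2 → [0,0,0,-1]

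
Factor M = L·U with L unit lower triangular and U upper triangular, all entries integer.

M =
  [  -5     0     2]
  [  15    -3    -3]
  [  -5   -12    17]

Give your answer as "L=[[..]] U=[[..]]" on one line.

  r1 -= -3·r0 → [0,-3,3]
  r2 -= 1·r0 → [0,-12,15]
  r2 -= 4·r1 → [0,0,3]

L=[[1,0,0],[-3,1,0],[1,4,1]] U=[[-5,0,2],[0,-3,3],[0,0,3]]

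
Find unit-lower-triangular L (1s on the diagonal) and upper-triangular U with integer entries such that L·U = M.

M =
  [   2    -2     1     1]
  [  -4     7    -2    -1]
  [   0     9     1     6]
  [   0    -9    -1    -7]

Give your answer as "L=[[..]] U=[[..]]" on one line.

  r1 -= -2·r0 → [0,3,0,1]
  r2 -= 0·r0 → [0,9,1,6]
  r3 -= 0·r0 → [0,-9,-1,-7]
  r2 -= 3·r1 → [0,0,1,3]
  r3 -= -3·r1 → [0,0,-1,-4]
  r3 -= -1·r2 → [0,0,0,-1]

L=[[1,0,0,0],[-2,1,0,0],[0,3,1,0],[0,-3,-1,1]] U=[[2,-2,1,1],[0,3,0,1],[0,0,1,3],[0,0,0,-1]]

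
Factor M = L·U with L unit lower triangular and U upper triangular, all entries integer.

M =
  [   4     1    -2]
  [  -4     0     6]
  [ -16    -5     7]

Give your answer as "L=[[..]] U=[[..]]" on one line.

L=[[1,0,0],[-1,1,0],[-4,-1,1]] U=[[4,1,-2],[0,1,4],[0,0,3]]

  r1 -= -1·r0 → [0,1,4]
  r2 -= -4·r0 → [0,-1,-1]
  r2 -= -1·r1 → [0,0,3]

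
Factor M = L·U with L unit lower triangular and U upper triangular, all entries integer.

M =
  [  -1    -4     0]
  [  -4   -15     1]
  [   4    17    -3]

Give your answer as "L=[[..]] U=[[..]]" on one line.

  R1 -= 4·R0 → [0,1,1]
  R2 -= -4·R0 → [0,1,-3]
  R2 -= 1·R1 → [0,0,-4]

L=[[1,0,0],[4,1,0],[-4,1,1]] U=[[-1,-4,0],[0,1,1],[0,0,-4]]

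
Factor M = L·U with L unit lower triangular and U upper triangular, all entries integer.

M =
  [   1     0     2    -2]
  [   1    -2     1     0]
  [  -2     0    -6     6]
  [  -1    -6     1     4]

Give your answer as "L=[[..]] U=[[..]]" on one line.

  R1 -= 1·R0 → [0,-2,-1,2]
  R2 -= -2·R0 → [0,0,-2,2]
  R3 -= -1·R0 → [0,-6,3,2]
  R2 -= 0·R1 → [0,0,-2,2]
  R3 -= 3·R1 → [0,0,6,-4]
  R3 -= -3·R2 → [0,0,0,2]

L=[[1,0,0,0],[1,1,0,0],[-2,0,1,0],[-1,3,-3,1]] U=[[1,0,2,-2],[0,-2,-1,2],[0,0,-2,2],[0,0,0,2]]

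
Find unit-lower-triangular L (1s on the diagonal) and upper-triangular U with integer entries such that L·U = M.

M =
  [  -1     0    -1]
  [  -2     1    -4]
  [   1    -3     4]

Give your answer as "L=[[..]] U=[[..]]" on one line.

  row1 -= 2·row0 → [0,1,-2]
  row2 -= -1·row0 → [0,-3,3]
  row2 -= -3·row1 → [0,0,-3]

L=[[1,0,0],[2,1,0],[-1,-3,1]] U=[[-1,0,-1],[0,1,-2],[0,0,-3]]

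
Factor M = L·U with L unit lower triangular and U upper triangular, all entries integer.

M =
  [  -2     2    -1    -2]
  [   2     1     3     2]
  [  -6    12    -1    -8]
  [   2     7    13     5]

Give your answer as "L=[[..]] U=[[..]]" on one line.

  row1 -= -1·row0 → [0,3,2,0]
  row2 -= 3·row0 → [0,6,2,-2]
  row3 -= -1·row0 → [0,9,12,3]
  row2 -= 2·row1 → [0,0,-2,-2]
  row3 -= 3·row1 → [0,0,6,3]
  row3 -= -3·row2 → [0,0,0,-3]

L=[[1,0,0,0],[-1,1,0,0],[3,2,1,0],[-1,3,-3,1]] U=[[-2,2,-1,-2],[0,3,2,0],[0,0,-2,-2],[0,0,0,-3]]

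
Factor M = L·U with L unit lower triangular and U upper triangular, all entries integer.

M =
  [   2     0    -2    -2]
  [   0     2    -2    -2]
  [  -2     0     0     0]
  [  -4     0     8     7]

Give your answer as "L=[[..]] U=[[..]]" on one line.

  r1 -= 0·r0 → [0,2,-2,-2]
  r2 -= -1·r0 → [0,0,-2,-2]
  r3 -= -2·r0 → [0,0,4,3]
  r2 -= 0·r1 → [0,0,-2,-2]
  r3 -= 0·r1 → [0,0,4,3]
  r3 -= -2·r2 → [0,0,0,-1]

L=[[1,0,0,0],[0,1,0,0],[-1,0,1,0],[-2,0,-2,1]] U=[[2,0,-2,-2],[0,2,-2,-2],[0,0,-2,-2],[0,0,0,-1]]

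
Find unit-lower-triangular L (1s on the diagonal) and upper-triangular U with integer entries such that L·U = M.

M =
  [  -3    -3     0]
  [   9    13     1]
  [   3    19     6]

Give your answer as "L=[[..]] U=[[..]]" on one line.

L=[[1,0,0],[-3,1,0],[-1,4,1]] U=[[-3,-3,0],[0,4,1],[0,0,2]]

  row1 -= -3·row0 → [0,4,1]
  row2 -= -1·row0 → [0,16,6]
  row2 -= 4·row1 → [0,0,2]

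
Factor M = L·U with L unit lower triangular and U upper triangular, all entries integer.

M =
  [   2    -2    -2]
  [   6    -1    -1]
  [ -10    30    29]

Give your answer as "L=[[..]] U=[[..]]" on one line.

  R1 -= 3·R0 → [0,5,5]
  R2 -= -5·R0 → [0,20,19]
  R2 -= 4·R1 → [0,0,-1]

L=[[1,0,0],[3,1,0],[-5,4,1]] U=[[2,-2,-2],[0,5,5],[0,0,-1]]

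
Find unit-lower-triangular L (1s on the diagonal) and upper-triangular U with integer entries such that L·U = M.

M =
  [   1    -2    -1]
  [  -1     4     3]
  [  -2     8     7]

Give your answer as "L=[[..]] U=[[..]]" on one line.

  row1 -= -1·row0 → [0,2,2]
  row2 -= -2·row0 → [0,4,5]
  row2 -= 2·row1 → [0,0,1]

L=[[1,0,0],[-1,1,0],[-2,2,1]] U=[[1,-2,-1],[0,2,2],[0,0,1]]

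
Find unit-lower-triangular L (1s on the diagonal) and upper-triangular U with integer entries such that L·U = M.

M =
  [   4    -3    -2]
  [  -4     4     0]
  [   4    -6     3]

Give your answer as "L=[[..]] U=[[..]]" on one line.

L=[[1,0,0],[-1,1,0],[1,-3,1]] U=[[4,-3,-2],[0,1,-2],[0,0,-1]]

  r1 -= -1·r0 → [0,1,-2]
  r2 -= 1·r0 → [0,-3,5]
  r2 -= -3·r1 → [0,0,-1]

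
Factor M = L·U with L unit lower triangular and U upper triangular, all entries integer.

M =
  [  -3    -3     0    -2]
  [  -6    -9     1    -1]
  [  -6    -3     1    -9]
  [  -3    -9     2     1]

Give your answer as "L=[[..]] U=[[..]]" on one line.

  R1 -= 2·R0 → [0,-3,1,3]
  R2 -= 2·R0 → [0,3,1,-5]
  R3 -= 1·R0 → [0,-6,2,3]
  R2 -= -1·R1 → [0,0,2,-2]
  R3 -= 2·R1 → [0,0,0,-3]
  R3 -= 0·R2 → [0,0,0,-3]

L=[[1,0,0,0],[2,1,0,0],[2,-1,1,0],[1,2,0,1]] U=[[-3,-3,0,-2],[0,-3,1,3],[0,0,2,-2],[0,0,0,-3]]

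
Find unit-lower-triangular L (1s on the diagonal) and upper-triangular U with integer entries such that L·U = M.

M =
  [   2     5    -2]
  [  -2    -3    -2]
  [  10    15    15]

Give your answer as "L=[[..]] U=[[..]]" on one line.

  r1 -= -1·r0 → [0,2,-4]
  r2 -= 5·r0 → [0,-10,25]
  r2 -= -5·r1 → [0,0,5]

L=[[1,0,0],[-1,1,0],[5,-5,1]] U=[[2,5,-2],[0,2,-4],[0,0,5]]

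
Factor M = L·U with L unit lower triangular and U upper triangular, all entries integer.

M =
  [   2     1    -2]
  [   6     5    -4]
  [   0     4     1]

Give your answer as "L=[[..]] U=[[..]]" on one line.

L=[[1,0,0],[3,1,0],[0,2,1]] U=[[2,1,-2],[0,2,2],[0,0,-3]]

  row1 -= 3·row0 → [0,2,2]
  row2 -= 0·row0 → [0,4,1]
  row2 -= 2·row1 → [0,0,-3]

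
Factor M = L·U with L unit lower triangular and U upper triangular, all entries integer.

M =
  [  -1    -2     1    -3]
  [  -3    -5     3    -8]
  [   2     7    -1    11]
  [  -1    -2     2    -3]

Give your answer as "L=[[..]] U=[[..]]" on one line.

L=[[1,0,0,0],[3,1,0,0],[-2,3,1,0],[1,0,1,1]] U=[[-1,-2,1,-3],[0,1,0,1],[0,0,1,2],[0,0,0,-2]]

  row1 -= 3·row0 → [0,1,0,1]
  row2 -= -2·row0 → [0,3,1,5]
  row3 -= 1·row0 → [0,0,1,0]
  row2 -= 3·row1 → [0,0,1,2]
  row3 -= 0·row1 → [0,0,1,0]
  row3 -= 1·row2 → [0,0,0,-2]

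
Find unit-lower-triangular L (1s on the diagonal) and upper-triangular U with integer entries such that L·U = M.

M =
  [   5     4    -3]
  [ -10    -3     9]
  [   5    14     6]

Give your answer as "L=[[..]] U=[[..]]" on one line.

L=[[1,0,0],[-2,1,0],[1,2,1]] U=[[5,4,-3],[0,5,3],[0,0,3]]

  r1 -= -2·r0 → [0,5,3]
  r2 -= 1·r0 → [0,10,9]
  r2 -= 2·r1 → [0,0,3]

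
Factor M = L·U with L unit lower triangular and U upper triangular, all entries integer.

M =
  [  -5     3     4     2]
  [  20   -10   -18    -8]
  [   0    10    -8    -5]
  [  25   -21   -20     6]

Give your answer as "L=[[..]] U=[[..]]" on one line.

L=[[1,0,0,0],[-4,1,0,0],[0,5,1,0],[-5,-3,-3,1]] U=[[-5,3,4,2],[0,2,-2,0],[0,0,2,-5],[0,0,0,1]]

  r1 -= -4·r0 → [0,2,-2,0]
  r2 -= 0·r0 → [0,10,-8,-5]
  r3 -= -5·r0 → [0,-6,0,16]
  r2 -= 5·r1 → [0,0,2,-5]
  r3 -= -3·r1 → [0,0,-6,16]
  r3 -= -3·r2 → [0,0,0,1]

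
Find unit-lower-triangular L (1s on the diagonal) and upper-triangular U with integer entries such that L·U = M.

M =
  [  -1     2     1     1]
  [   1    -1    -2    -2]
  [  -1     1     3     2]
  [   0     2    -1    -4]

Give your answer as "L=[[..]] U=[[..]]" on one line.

L=[[1,0,0,0],[-1,1,0,0],[1,-1,1,0],[0,2,1,1]] U=[[-1,2,1,1],[0,1,-1,-1],[0,0,1,0],[0,0,0,-2]]

  r1 -= -1·r0 → [0,1,-1,-1]
  r2 -= 1·r0 → [0,-1,2,1]
  r3 -= 0·r0 → [0,2,-1,-4]
  r2 -= -1·r1 → [0,0,1,0]
  r3 -= 2·r1 → [0,0,1,-2]
  r3 -= 1·r2 → [0,0,0,-2]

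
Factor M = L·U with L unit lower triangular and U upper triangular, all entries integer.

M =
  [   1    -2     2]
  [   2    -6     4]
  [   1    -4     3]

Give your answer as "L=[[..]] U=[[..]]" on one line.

L=[[1,0,0],[2,1,0],[1,1,1]] U=[[1,-2,2],[0,-2,0],[0,0,1]]

  r1 -= 2·r0 → [0,-2,0]
  r2 -= 1·r0 → [0,-2,1]
  r2 -= 1·r1 → [0,0,1]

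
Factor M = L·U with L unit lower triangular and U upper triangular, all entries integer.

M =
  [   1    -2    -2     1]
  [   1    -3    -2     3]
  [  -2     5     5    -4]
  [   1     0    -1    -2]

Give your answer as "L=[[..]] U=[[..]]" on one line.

  R1 -= 1·R0 → [0,-1,0,2]
  R2 -= -2·R0 → [0,1,1,-2]
  R3 -= 1·R0 → [0,2,1,-3]
  R2 -= -1·R1 → [0,0,1,0]
  R3 -= -2·R1 → [0,0,1,1]
  R3 -= 1·R2 → [0,0,0,1]

L=[[1,0,0,0],[1,1,0,0],[-2,-1,1,0],[1,-2,1,1]] U=[[1,-2,-2,1],[0,-1,0,2],[0,0,1,0],[0,0,0,1]]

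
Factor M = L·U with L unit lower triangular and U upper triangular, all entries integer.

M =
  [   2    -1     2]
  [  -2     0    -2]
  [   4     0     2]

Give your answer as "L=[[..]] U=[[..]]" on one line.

L=[[1,0,0],[-1,1,0],[2,-2,1]] U=[[2,-1,2],[0,-1,0],[0,0,-2]]

  R1 -= -1·R0 → [0,-1,0]
  R2 -= 2·R0 → [0,2,-2]
  R2 -= -2·R1 → [0,0,-2]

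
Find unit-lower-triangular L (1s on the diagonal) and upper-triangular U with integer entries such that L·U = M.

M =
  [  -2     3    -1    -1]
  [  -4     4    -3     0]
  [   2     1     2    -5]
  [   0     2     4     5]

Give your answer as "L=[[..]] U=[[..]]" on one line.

  row1 -= 2·row0 → [0,-2,-1,2]
  row2 -= -1·row0 → [0,4,1,-6]
  row3 -= 0·row0 → [0,2,4,5]
  row2 -= -2·row1 → [0,0,-1,-2]
  row3 -= -1·row1 → [0,0,3,7]
  row3 -= -3·row2 → [0,0,0,1]

L=[[1,0,0,0],[2,1,0,0],[-1,-2,1,0],[0,-1,-3,1]] U=[[-2,3,-1,-1],[0,-2,-1,2],[0,0,-1,-2],[0,0,0,1]]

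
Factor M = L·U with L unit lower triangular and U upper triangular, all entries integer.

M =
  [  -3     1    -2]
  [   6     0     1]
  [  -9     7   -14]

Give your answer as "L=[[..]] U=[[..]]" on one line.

L=[[1,0,0],[-2,1,0],[3,2,1]] U=[[-3,1,-2],[0,2,-3],[0,0,-2]]

  row1 -= -2·row0 → [0,2,-3]
  row2 -= 3·row0 → [0,4,-8]
  row2 -= 2·row1 → [0,0,-2]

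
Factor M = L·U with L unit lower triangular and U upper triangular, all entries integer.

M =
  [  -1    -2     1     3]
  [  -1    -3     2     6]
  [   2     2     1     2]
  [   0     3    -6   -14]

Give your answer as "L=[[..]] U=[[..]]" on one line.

  r1 -= 1·r0 → [0,-1,1,3]
  r2 -= -2·r0 → [0,-2,3,8]
  r3 -= 0·r0 → [0,3,-6,-14]
  r2 -= 2·r1 → [0,0,1,2]
  r3 -= -3·r1 → [0,0,-3,-5]
  r3 -= -3·r2 → [0,0,0,1]

L=[[1,0,0,0],[1,1,0,0],[-2,2,1,0],[0,-3,-3,1]] U=[[-1,-2,1,3],[0,-1,1,3],[0,0,1,2],[0,0,0,1]]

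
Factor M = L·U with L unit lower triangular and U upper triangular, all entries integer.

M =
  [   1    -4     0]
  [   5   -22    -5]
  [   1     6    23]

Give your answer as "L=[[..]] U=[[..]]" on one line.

  r1 -= 5·r0 → [0,-2,-5]
  r2 -= 1·r0 → [0,10,23]
  r2 -= -5·r1 → [0,0,-2]

L=[[1,0,0],[5,1,0],[1,-5,1]] U=[[1,-4,0],[0,-2,-5],[0,0,-2]]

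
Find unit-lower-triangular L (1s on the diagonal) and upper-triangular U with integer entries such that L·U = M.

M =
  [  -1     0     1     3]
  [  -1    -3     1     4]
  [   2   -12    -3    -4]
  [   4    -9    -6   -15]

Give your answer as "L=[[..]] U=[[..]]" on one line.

L=[[1,0,0,0],[1,1,0,0],[-2,4,1,0],[-4,3,2,1]] U=[[-1,0,1,3],[0,-3,0,1],[0,0,-1,-2],[0,0,0,-2]]

  r1 -= 1·r0 → [0,-3,0,1]
  r2 -= -2·r0 → [0,-12,-1,2]
  r3 -= -4·r0 → [0,-9,-2,-3]
  r2 -= 4·r1 → [0,0,-1,-2]
  r3 -= 3·r1 → [0,0,-2,-6]
  r3 -= 2·r2 → [0,0,0,-2]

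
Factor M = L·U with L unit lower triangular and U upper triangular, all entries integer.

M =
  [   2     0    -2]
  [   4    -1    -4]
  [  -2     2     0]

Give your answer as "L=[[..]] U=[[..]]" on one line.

L=[[1,0,0],[2,1,0],[-1,-2,1]] U=[[2,0,-2],[0,-1,0],[0,0,-2]]

  R1 -= 2·R0 → [0,-1,0]
  R2 -= -1·R0 → [0,2,-2]
  R2 -= -2·R1 → [0,0,-2]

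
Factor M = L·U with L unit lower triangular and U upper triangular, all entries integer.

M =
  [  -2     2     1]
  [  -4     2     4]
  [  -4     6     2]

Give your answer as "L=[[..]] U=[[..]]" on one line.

  row1 -= 2·row0 → [0,-2,2]
  row2 -= 2·row0 → [0,2,0]
  row2 -= -1·row1 → [0,0,2]

L=[[1,0,0],[2,1,0],[2,-1,1]] U=[[-2,2,1],[0,-2,2],[0,0,2]]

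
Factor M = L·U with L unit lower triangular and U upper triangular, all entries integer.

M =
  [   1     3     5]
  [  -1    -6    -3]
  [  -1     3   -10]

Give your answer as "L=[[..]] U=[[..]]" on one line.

  row1 -= -1·row0 → [0,-3,2]
  row2 -= -1·row0 → [0,6,-5]
  row2 -= -2·row1 → [0,0,-1]

L=[[1,0,0],[-1,1,0],[-1,-2,1]] U=[[1,3,5],[0,-3,2],[0,0,-1]]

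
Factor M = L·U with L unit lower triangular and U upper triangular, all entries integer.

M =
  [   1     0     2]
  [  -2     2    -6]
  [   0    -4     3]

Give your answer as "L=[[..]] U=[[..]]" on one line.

  row1 -= -2·row0 → [0,2,-2]
  row2 -= 0·row0 → [0,-4,3]
  row2 -= -2·row1 → [0,0,-1]

L=[[1,0,0],[-2,1,0],[0,-2,1]] U=[[1,0,2],[0,2,-2],[0,0,-1]]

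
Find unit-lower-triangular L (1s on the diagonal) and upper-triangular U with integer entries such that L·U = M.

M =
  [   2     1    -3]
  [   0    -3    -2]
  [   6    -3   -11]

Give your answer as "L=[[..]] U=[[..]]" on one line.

L=[[1,0,0],[0,1,0],[3,2,1]] U=[[2,1,-3],[0,-3,-2],[0,0,2]]

  row1 -= 0·row0 → [0,-3,-2]
  row2 -= 3·row0 → [0,-6,-2]
  row2 -= 2·row1 → [0,0,2]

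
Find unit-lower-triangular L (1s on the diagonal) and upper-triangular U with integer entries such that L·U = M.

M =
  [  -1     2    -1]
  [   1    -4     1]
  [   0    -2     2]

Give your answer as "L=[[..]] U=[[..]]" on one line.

  row1 -= -1·row0 → [0,-2,0]
  row2 -= 0·row0 → [0,-2,2]
  row2 -= 1·row1 → [0,0,2]

L=[[1,0,0],[-1,1,0],[0,1,1]] U=[[-1,2,-1],[0,-2,0],[0,0,2]]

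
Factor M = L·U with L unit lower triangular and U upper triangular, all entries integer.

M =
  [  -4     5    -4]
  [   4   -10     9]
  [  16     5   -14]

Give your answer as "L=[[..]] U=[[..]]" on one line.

  r1 -= -1·r0 → [0,-5,5]
  r2 -= -4·r0 → [0,25,-30]
  r2 -= -5·r1 → [0,0,-5]

L=[[1,0,0],[-1,1,0],[-4,-5,1]] U=[[-4,5,-4],[0,-5,5],[0,0,-5]]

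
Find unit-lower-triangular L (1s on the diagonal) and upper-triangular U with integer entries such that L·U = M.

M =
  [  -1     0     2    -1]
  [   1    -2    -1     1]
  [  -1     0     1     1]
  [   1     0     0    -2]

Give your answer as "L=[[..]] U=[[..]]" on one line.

  r1 -= -1·r0 → [0,-2,1,0]
  r2 -= 1·r0 → [0,0,-1,2]
  r3 -= -1·r0 → [0,0,2,-3]
  r2 -= 0·r1 → [0,0,-1,2]
  r3 -= 0·r1 → [0,0,2,-3]
  r3 -= -2·r2 → [0,0,0,1]

L=[[1,0,0,0],[-1,1,0,0],[1,0,1,0],[-1,0,-2,1]] U=[[-1,0,2,-1],[0,-2,1,0],[0,0,-1,2],[0,0,0,1]]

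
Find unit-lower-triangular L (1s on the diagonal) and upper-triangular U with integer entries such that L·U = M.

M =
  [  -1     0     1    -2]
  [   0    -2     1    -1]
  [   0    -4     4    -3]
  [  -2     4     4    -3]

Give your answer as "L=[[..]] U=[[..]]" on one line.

L=[[1,0,0,0],[0,1,0,0],[0,2,1,0],[2,-2,2,1]] U=[[-1,0,1,-2],[0,-2,1,-1],[0,0,2,-1],[0,0,0,1]]

  R1 -= 0·R0 → [0,-2,1,-1]
  R2 -= 0·R0 → [0,-4,4,-3]
  R3 -= 2·R0 → [0,4,2,1]
  R2 -= 2·R1 → [0,0,2,-1]
  R3 -= -2·R1 → [0,0,4,-1]
  R3 -= 2·R2 → [0,0,0,1]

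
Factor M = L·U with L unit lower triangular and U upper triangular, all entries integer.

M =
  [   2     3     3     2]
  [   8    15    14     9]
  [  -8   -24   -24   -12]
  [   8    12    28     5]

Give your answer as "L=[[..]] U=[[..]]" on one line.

  row1 -= 4·row0 → [0,3,2,1]
  row2 -= -4·row0 → [0,-12,-12,-4]
  row3 -= 4·row0 → [0,0,16,-3]
  row2 -= -4·row1 → [0,0,-4,0]
  row3 -= 0·row1 → [0,0,16,-3]
  row3 -= -4·row2 → [0,0,0,-3]

L=[[1,0,0,0],[4,1,0,0],[-4,-4,1,0],[4,0,-4,1]] U=[[2,3,3,2],[0,3,2,1],[0,0,-4,0],[0,0,0,-3]]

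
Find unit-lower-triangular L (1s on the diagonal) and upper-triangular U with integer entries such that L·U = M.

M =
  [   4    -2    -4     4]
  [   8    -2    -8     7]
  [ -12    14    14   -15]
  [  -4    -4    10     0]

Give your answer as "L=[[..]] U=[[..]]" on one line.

L=[[1,0,0,0],[2,1,0,0],[-3,4,1,0],[-1,-3,3,1]] U=[[4,-2,-4,4],[0,2,0,-1],[0,0,2,1],[0,0,0,-2]]

  r1 -= 2·r0 → [0,2,0,-1]
  r2 -= -3·r0 → [0,8,2,-3]
  r3 -= -1·r0 → [0,-6,6,4]
  r2 -= 4·r1 → [0,0,2,1]
  r3 -= -3·r1 → [0,0,6,1]
  r3 -= 3·r2 → [0,0,0,-2]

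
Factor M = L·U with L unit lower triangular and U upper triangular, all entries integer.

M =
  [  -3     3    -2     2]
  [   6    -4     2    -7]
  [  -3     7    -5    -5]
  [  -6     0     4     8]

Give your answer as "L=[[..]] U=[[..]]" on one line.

  R1 -= -2·R0 → [0,2,-2,-3]
  R2 -= 1·R0 → [0,4,-3,-7]
  R3 -= 2·R0 → [0,-6,8,4]
  R2 -= 2·R1 → [0,0,1,-1]
  R3 -= -3·R1 → [0,0,2,-5]
  R3 -= 2·R2 → [0,0,0,-3]

L=[[1,0,0,0],[-2,1,0,0],[1,2,1,0],[2,-3,2,1]] U=[[-3,3,-2,2],[0,2,-2,-3],[0,0,1,-1],[0,0,0,-3]]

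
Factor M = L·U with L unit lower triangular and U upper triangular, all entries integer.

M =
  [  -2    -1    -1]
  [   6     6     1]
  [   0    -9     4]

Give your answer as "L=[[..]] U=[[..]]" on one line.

L=[[1,0,0],[-3,1,0],[0,-3,1]] U=[[-2,-1,-1],[0,3,-2],[0,0,-2]]

  r1 -= -3·r0 → [0,3,-2]
  r2 -= 0·r0 → [0,-9,4]
  r2 -= -3·r1 → [0,0,-2]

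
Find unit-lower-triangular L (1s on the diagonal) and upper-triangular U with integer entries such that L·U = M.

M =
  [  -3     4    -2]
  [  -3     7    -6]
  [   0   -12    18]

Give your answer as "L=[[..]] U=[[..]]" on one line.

L=[[1,0,0],[1,1,0],[0,-4,1]] U=[[-3,4,-2],[0,3,-4],[0,0,2]]

  r1 -= 1·r0 → [0,3,-4]
  r2 -= 0·r0 → [0,-12,18]
  r2 -= -4·r1 → [0,0,2]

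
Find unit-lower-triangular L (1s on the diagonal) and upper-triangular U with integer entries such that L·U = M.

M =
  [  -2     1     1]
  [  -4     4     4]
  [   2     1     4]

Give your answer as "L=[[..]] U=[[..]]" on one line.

L=[[1,0,0],[2,1,0],[-1,1,1]] U=[[-2,1,1],[0,2,2],[0,0,3]]

  row1 -= 2·row0 → [0,2,2]
  row2 -= -1·row0 → [0,2,5]
  row2 -= 1·row1 → [0,0,3]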